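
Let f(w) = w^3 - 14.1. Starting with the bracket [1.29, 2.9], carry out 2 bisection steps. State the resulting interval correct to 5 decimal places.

f(1.290000) = -11.953311, f(2.900000) = 10.289000 (opposite signs)
step 1: m = 2.095000, f(m) = -4.904993 < 0 → root in [2.095000, 2.900000]
step 2: m = 2.497500, f(m) = 1.478172 > 0 → root in [2.095000, 2.497500]

[2.09500, 2.49750]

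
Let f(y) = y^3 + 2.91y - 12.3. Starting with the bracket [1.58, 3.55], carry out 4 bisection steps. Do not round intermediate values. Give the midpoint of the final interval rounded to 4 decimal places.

1.8878

f(1.580000) = -3.757888, f(3.550000) = 42.769375 (opposite signs)
step 1: m = 2.565000, f(m) = 12.039862 > 0 → root in [1.580000, 2.565000]
step 2: m = 2.072500, f(m) = 2.632894 > 0 → root in [1.580000, 2.072500]
step 3: m = 1.826250, f(m) = -0.894723 < 0 → root in [1.826250, 2.072500]
step 4: m = 1.949375, f(m) = 0.780429 > 0 → root in [1.826250, 1.949375]
Midpoint of [1.826250, 1.949375] = 1.887812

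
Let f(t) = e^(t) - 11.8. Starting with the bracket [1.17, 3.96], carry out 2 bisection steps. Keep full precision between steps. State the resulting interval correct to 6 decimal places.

[1.867500, 2.565000]

f(1.170000) = -8.578007, f(3.960000) = 40.657326 (opposite signs)
step 1: m = 2.565000, f(m) = 1.200658 > 0 → root in [1.170000, 2.565000]
step 2: m = 1.867500, f(m) = -5.327904 < 0 → root in [1.867500, 2.565000]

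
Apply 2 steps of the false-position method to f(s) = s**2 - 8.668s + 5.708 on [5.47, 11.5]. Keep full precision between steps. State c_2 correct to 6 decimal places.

7.562766

f(5.470000) = -11.785060, f(11.500000) = 38.276000
step 1: c = 6.889545, f(c) = -6.544747 < 0 → new bracket [6.889545, 11.500000]
step 2: c = 7.562766, f(c) = -2.650629 < 0 → new bracket [7.562766, 11.500000]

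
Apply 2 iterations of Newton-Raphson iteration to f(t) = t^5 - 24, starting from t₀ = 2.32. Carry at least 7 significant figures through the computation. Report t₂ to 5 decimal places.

1.90468

f'(t) = 5t⁴
t_0 = 2.320000: f = 43.210933, f' = 144.851149 → t_1 = 2.320000 - (43.210933)/(144.851149) = 2.021687
t_1 = 2.021687: f = 9.773024, f' = 83.526823 → t_2 = 2.021687 - (9.773024)/(83.526823) = 1.904683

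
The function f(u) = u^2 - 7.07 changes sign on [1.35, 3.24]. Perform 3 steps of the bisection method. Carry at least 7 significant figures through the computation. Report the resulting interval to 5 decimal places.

[2.53125, 2.76750]

f(1.350000) = -5.247500, f(3.240000) = 3.427600 (opposite signs)
step 1: m = 2.295000, f(m) = -1.802975 < 0 → root in [2.295000, 3.240000]
step 2: m = 2.767500, f(m) = 0.589056 > 0 → root in [2.295000, 2.767500]
step 3: m = 2.531250, f(m) = -0.662773 < 0 → root in [2.531250, 2.767500]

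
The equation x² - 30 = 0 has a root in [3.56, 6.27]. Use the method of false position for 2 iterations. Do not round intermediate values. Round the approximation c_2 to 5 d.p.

5.46665

f(3.560000) = -17.326400, f(6.270000) = 9.312900
step 1: c = 5.322604, f(c) = -1.669884 < 0 → new bracket [5.322604, 6.270000]
step 2: c = 5.466652, f(c) = -0.115720 < 0 → new bracket [5.466652, 6.270000]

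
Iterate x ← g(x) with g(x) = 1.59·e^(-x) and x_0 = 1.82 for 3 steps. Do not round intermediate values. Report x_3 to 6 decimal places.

x_1 = g(1.820000) = 0.257621
x_2 = g(0.257621) = 1.228892
x_3 = g(1.228892) = 0.465260

0.465260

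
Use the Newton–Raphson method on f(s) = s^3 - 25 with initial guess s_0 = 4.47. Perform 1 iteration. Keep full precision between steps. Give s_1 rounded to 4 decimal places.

3.3971

f'(s) = 3s^2
s_0 = 4.470000: f = 64.314623, f' = 59.942700 → s_1 = 4.470000 - (64.314623)/(59.942700) = 3.397065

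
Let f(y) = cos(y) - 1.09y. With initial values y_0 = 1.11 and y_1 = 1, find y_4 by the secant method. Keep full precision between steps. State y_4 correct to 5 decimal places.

0.70107

f(y_0) = -0.765238, f(y_1) = -0.549698
y_2 = 1.000000 - (-0.549698)·(1.000000 - 1.110000)/(-0.549698 - (-0.765238)) = 0.719465; f(y_2) = -0.032058
y_3 = 0.719465 - (-0.032058)·(0.719465 - 1.000000)/(-0.032058 - (-0.549698)) = 0.702091; f(y_3) = -0.001786
y_4 = 0.702091 - (-0.001786)·(0.702091 - 0.719465)/(-0.001786 - (-0.032058)) = 0.701066; f(y_4) = -0.000007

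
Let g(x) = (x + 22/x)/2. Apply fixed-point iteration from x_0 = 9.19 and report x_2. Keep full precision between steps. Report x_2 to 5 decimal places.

4.79516

x_1 = g(9.190000) = 5.791953
x_2 = g(5.791953) = 4.795163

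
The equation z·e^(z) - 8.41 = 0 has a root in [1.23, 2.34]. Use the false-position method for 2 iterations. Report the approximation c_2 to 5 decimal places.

1.56472

f(1.230000) = -4.201888, f(2.340000) = 15.882094
step 1: c = 1.462230, f(c) = -2.099644 < 0 → new bracket [1.462230, 2.340000]
step 2: c = 1.564723, f(c) = -0.928514 < 0 → new bracket [1.564723, 2.340000]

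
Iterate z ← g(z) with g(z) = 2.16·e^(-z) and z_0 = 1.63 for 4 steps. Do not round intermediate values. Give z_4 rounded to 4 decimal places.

1.2779

z_1 = g(1.630000) = 0.423208
z_2 = g(0.423208) = 1.414676
z_3 = g(1.414676) = 0.524890
z_4 = g(0.524890) = 1.277901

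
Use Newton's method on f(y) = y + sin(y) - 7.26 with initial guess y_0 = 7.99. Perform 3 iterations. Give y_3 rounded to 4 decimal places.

6.7818

f'(y) = 1 + cos(y)
y_0 = 7.990000: f = 1.720764, f' = 0.864401 → y_1 = 7.990000 - (1.720764)/(0.864401) = 5.999298
y_1 = 5.999298: f = -1.540791, f' = 1.959974 → y_2 = 5.999298 - (-1.540791)/(1.959974) = 6.785427
y_2 = 6.785427: f = 0.006818, f' = 1.876506 → y_3 = 6.785427 - (0.006818)/(1.876506) = 6.781793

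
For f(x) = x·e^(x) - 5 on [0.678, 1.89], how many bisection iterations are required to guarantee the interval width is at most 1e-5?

Initial width b − a = 1.89 − 0.678 = 1.212000.
After n steps the width is (b−a)/2^n; need (b−a)/2^n ≤ 1e-5.
So n ≥ log₂(1.212000/1e-5) = log₂(121200.0000) ≈ 16.8870.
Hence n = 17.

17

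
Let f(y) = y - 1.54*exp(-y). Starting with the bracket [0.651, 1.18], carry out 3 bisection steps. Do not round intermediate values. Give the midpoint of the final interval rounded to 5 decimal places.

f(0.651000) = -0.152147, f(1.180000) = 0.706791 (opposite signs)
step 1: m = 0.915500, f(m) = 0.299013 > 0 → root in [0.651000, 0.915500]
step 2: m = 0.783250, f(m) = 0.079595 > 0 → root in [0.651000, 0.783250]
step 3: m = 0.717125, f(m) = -0.034632 < 0 → root in [0.717125, 0.783250]
Midpoint of [0.717125, 0.783250] = 0.750188

0.75019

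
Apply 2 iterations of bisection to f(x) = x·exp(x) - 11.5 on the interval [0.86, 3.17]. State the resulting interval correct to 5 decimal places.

f(0.860000) = -9.467682, f(3.170000) = 63.969725 (opposite signs)
step 1: m = 2.015000, f(m) = 3.613966 > 0 → root in [0.860000, 2.015000]
step 2: m = 1.437500, f(m) = -5.447899 < 0 → root in [1.437500, 2.015000]

[1.43750, 2.01500]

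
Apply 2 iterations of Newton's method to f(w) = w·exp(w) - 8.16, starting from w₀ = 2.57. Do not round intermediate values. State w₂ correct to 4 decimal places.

Newton update: w ← w − f(w)/f'(w).
f'(w) = (w + 1)·exp(w)
w_0 = 2.570000: f = 25.419169, f' = 46.644993 → w_1 = 2.570000 - (25.419169)/(46.644993) = 2.025050
w_1 = 2.025050: f = 7.182781, f' = 22.919274 → w_2 = 2.025050 - (7.182781)/(22.919274) = 1.711656

1.7117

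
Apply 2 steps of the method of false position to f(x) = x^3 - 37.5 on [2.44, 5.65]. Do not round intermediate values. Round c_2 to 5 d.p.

False-position update: c = (a·f(b) − b·f(a))/(f(b) − f(a)); replace the endpoint whose sign matches f(c).
f(2.440000) = -22.973216, f(5.650000) = 142.862125
step 1: c = 2.884682, f(c) = -13.495431 < 0 → new bracket [2.884682, 5.650000]
step 2: c = 3.123360, f(c) = -7.030429 < 0 → new bracket [3.123360, 5.650000]

3.12336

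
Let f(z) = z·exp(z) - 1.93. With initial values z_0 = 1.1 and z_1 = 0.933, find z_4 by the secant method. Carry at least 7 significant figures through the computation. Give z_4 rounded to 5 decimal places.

f(z_0) = 1.374583, f(z_1) = 0.441802
z_2 = 0.933000 - (0.441802)·(0.933000 - 1.100000)/(0.441802 - (1.374583)) = 0.853902; f(z_2) = 0.075641
z_3 = 0.853902 - (0.075641)·(0.853902 - 0.933000)/(0.075641 - (0.441802)) = 0.837562; f(z_3) = 0.005378
z_4 = 0.837562 - (0.005378)·(0.837562 - 0.853902)/(0.005378 - (0.075641)) = 0.836312; f(z_4) = 0.000073

0.83631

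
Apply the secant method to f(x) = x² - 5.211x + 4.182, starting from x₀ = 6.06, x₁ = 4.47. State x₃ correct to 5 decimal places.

f(x_0) = 9.326940, f(x_1) = 0.869730
x_2 = 4.470000 - (0.869730)·(4.470000 - 6.060000)/(0.869730 - (9.326940)) = 4.306486; f(x_2) = 0.286724
x_3 = 4.306486 - (0.286724)·(4.306486 - 4.470000)/(0.286724 - (0.869730)) = 4.226070; f(x_3) = 0.019616

4.22607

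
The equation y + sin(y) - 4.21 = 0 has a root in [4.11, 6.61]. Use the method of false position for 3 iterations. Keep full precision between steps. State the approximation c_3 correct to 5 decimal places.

f(4.110000) = -0.923984, f(6.610000) = 2.721028
step 1: c = 4.743732, f(c) = -0.465777 < 0 → new bracket [4.743732, 6.610000]
step 2: c = 5.016502, f(c) = -0.147611 < 0 → new bracket [5.016502, 6.610000]
step 3: c = 5.098498, f(c) = -0.037883 < 0 → new bracket [5.098498, 6.610000]

5.09850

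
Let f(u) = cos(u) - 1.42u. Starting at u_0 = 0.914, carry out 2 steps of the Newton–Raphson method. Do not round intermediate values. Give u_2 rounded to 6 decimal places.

0.586585

Newton update: u ← u − f(u)/f'(u).
f'(u) = -sin(u) - 1.42
u_0 = 0.914000: f = -0.687297, f' = -2.211952 → u_1 = 0.914000 - (-0.687297)/(-2.211952) = 0.603280
u_1 = 0.603280: f = -0.033179, f' = -1.987347 → u_2 = 0.603280 - (-0.033179)/(-1.987347) = 0.586585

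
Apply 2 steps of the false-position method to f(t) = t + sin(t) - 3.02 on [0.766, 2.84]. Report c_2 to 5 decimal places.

2.57162

f(0.766000) = -1.560742, f(2.840000) = 0.117041
step 1: c = 2.695319, f(c) = 0.106926 > 0 → new bracket [0.766000, 2.695319]
step 2: c = 2.571616, f(c) = 0.091228 > 0 → new bracket [0.766000, 2.571616]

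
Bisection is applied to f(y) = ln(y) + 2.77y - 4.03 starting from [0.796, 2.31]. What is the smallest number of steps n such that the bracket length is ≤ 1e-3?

11

Initial width b − a = 2.31 − 0.796 = 1.514000.
After n steps the width is (b−a)/2^n; need (b−a)/2^n ≤ 1e-3.
So n ≥ log₂(1.514000/1e-3) = log₂(1514.0000) ≈ 10.5641.
Hence n = 11.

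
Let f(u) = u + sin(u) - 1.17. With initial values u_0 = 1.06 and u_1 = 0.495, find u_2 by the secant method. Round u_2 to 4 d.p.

0.6124

f(u_0) = 0.762355, f(u_1) = -0.199968
u_2 = 0.495000 - (-0.199968)·(0.495000 - 1.060000)/(-0.199968 - (0.762355)) = 0.612406; f(u_2) = 0.017243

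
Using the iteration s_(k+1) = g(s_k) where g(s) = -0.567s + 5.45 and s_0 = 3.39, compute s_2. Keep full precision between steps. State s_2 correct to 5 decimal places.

s_1 = g(3.390000) = 3.527870
s_2 = g(3.527870) = 3.449698

3.44970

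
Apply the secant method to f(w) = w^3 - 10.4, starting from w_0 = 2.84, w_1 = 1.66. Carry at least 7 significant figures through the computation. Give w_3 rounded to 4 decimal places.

2.2270

f(w_0) = 12.506304, f(w_1) = -5.825704
w_2 = 1.660000 - (-5.825704)·(1.660000 - 2.840000)/(-5.825704 - (12.506304)) = 2.034991; f(w_2) = -1.972724
w_3 = 2.034991 - (-1.972724)·(2.034991 - 1.660000)/(-1.972724 - (-5.825704)) = 2.226986; f(w_3) = 0.644657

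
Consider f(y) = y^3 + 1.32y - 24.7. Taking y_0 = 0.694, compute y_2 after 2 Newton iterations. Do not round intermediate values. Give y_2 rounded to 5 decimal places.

6.18227

f'(y) = 3y^2 + 1.32
y_0 = 0.694000: f = -23.449665, f' = 2.764908 → y_1 = 0.694000 - (-23.449665)/(2.764908) = 9.175174
y_1 = 9.175174: f = 759.812295, f' = 253.871429 → y_2 = 9.175174 - (759.812295)/(253.871429) = 6.182272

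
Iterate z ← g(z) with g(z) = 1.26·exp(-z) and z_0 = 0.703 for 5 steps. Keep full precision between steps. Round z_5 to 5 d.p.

0.64898

z_1 = g(0.703000) = 0.623823
z_2 = g(0.623823) = 0.675224
z_3 = g(0.675224) = 0.641394
z_4 = g(0.641394) = 0.663463
z_5 = g(0.663463) = 0.648981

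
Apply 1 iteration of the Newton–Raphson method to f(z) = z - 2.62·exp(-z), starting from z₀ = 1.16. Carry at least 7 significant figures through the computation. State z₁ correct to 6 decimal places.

Newton update: z ← z − f(z)/f'(z).
f'(z) = 1 + 2.62·exp(-z)
z_0 = 1.160000: f = 0.338666, f' = 1.821334 → z_1 = 1.160000 - (0.338666)/(1.821334) = 0.974056

0.974056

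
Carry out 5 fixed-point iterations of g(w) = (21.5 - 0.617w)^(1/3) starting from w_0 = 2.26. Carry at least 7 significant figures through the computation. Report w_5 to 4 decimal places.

w_1 = g(2.260000) = 2.719186
w_2 = g(2.719186) = 2.706353
w_3 = g(2.706353) = 2.706713
w_4 = g(2.706713) = 2.706703
w_5 = g(2.706703) = 2.706703

2.7067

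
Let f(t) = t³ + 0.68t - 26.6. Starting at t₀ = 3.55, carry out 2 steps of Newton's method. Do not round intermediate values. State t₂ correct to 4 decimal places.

2.9128

f'(t) = 3t² + 0.68
t_0 = 3.550000: f = 20.552875, f' = 38.487500 → t_1 = 3.550000 - (20.552875)/(38.487500) = 3.015986
t_1 = 3.015986: f = 2.884788, f' = 27.968509 → t_2 = 3.015986 - (2.884788)/(27.968509) = 2.912842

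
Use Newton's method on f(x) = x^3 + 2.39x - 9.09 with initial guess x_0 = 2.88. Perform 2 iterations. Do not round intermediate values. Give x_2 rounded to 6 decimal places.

1.763781

f'(x) = 3x^2 + 2.39
x_0 = 2.880000: f = 21.681072, f' = 27.273200 → x_1 = 2.880000 - (21.681072)/(27.273200) = 2.085041
x_1 = 2.085041: f = 4.957749, f' = 15.432190 → x_2 = 2.085041 - (4.957749)/(15.432190) = 1.763781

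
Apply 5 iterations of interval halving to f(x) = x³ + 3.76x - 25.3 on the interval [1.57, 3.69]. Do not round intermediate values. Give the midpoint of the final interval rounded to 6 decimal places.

f(1.570000) = -15.526907, f(3.690000) = 38.817809 (opposite signs)
step 1: m = 2.630000, f(m) = 2.780247 > 0 → root in [1.570000, 2.630000]
step 2: m = 2.100000, f(m) = -8.143000 < 0 → root in [2.100000, 2.630000]
step 3: m = 2.365000, f(m) = -3.179623 < 0 → root in [2.365000, 2.630000]
step 4: m = 2.497500, f(m) = -0.331228 < 0 → root in [2.497500, 2.630000]
step 5: m = 2.563750, f(m) = 1.190752 > 0 → root in [2.497500, 2.563750]
Midpoint of [2.497500, 2.563750] = 2.530625

2.530625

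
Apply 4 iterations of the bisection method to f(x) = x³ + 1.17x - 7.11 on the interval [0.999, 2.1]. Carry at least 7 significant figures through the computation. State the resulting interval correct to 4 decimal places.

[1.6871, 1.7559]

f(0.999000) = -4.944167, f(2.100000) = 4.608000 (opposite signs)
step 1: m = 1.549500, f(m) = -1.576813 < 0 → root in [1.549500, 2.100000]
step 2: m = 1.824750, f(m) = 1.100850 > 0 → root in [1.549500, 1.824750]
step 3: m = 1.687125, f(m) = -0.333847 < 0 → root in [1.687125, 1.824750]
step 4: m = 1.755937, f(m) = 0.358558 > 0 → root in [1.687125, 1.755937]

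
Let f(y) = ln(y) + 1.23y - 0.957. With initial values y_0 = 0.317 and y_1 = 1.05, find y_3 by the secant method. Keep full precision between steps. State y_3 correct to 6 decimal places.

0.879557

f(y_0) = -1.715944, f(y_1) = 0.383290
y_2 = 1.050000 - (0.383290)·(1.050000 - 0.317000)/(0.383290 - (-1.715944)) = 0.916165; f(y_2) = 0.082323
y_3 = 0.916165 - (0.082323)·(0.916165 - 1.050000)/(0.082323 - (0.383290)) = 0.879557; f(y_3) = -0.003482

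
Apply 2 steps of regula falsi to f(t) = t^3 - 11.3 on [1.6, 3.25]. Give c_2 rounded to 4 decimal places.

2.1541

False-position update: c = (a·f(b) − b·f(a))/(f(b) − f(a)); replace the endpoint whose sign matches f(c).
f(1.600000) = -7.204000, f(3.250000) = 23.028125
step 1: c = 1.993178, f(c) = -3.381588 < 0 → new bracket [1.993178, 3.250000]
step 2: c = 2.154105, f(c) = -1.304583 < 0 → new bracket [2.154105, 3.250000]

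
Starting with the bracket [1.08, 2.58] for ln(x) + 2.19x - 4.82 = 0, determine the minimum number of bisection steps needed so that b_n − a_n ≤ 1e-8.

28

Initial width b − a = 2.58 − 1.08 = 1.500000.
After n steps the width is (b−a)/2^n; need (b−a)/2^n ≤ 1e-8.
So n ≥ log₂(1.500000/1e-8) = log₂(150000000.0000) ≈ 27.1604.
Hence n = 28.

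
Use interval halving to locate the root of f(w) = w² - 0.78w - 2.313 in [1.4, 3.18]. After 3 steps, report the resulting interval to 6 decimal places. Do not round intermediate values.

f(1.400000) = -1.445000, f(3.180000) = 5.319000 (opposite signs)
step 1: m = 2.290000, f(m) = 1.144900 > 0 → root in [1.400000, 2.290000]
step 2: m = 1.845000, f(m) = -0.348075 < 0 → root in [1.845000, 2.290000]
step 3: m = 2.067500, f(m) = 0.348906 > 0 → root in [1.845000, 2.067500]

[1.845000, 2.067500]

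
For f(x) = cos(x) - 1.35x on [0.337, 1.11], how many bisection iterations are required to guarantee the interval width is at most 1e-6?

Initial width b − a = 1.11 − 0.337 = 0.773000.
After n steps the width is (b−a)/2^n; need (b−a)/2^n ≤ 1e-6.
So n ≥ log₂(0.773000/1e-6) = log₂(773000.0000) ≈ 19.5601.
Hence n = 20.

20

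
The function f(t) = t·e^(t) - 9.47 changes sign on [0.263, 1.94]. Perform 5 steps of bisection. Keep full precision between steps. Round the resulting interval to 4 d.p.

f(0.263000) = -9.127883, f(1.940000) = 4.029977 (opposite signs)
step 1: m = 1.101500, f(m) = -6.155944 < 0 → root in [1.101500, 1.940000]
step 2: m = 1.520750, f(m) = -2.511572 < 0 → root in [1.520750, 1.940000]
step 3: m = 1.730375, f(m) = 0.294107 > 0 → root in [1.520750, 1.730375]
step 4: m = 1.625563, f(m) = -1.210068 < 0 → root in [1.625563, 1.730375]
step 5: m = 1.677969, f(m) = -0.485034 < 0 → root in [1.677969, 1.730375]

[1.6780, 1.7304]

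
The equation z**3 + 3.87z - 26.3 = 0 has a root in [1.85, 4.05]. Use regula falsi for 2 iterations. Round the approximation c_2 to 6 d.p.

2.434337

f(1.850000) = -12.808875, f(4.050000) = 55.803625
step 1: c = 2.260705, f(c) = -5.997082 < 0 → new bracket [2.260705, 4.050000]
step 2: c = 2.434337, f(c) = -2.453246 < 0 → new bracket [2.434337, 4.050000]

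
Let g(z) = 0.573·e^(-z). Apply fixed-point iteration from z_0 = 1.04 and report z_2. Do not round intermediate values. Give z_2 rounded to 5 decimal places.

0.46795

z_1 = g(1.040000) = 0.202530
z_2 = g(0.202530) = 0.467948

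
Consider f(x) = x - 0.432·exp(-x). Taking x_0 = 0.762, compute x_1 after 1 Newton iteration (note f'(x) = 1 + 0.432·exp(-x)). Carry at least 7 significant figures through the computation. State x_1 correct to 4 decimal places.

x_0 = 0.762000: f = 0.560372, f' = 1.201628 → x_1 = 0.762000 - (0.560372)/(1.201628) = 0.295656

0.2957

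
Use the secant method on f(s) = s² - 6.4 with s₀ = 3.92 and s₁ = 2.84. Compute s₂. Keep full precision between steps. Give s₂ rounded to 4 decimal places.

2.5936

f(s_0) = 8.966400, f(s_1) = 1.665600
s_2 = 2.840000 - (1.665600)·(2.840000 - 3.920000)/(1.665600 - (8.966400)) = 2.593609; f(s_2) = 0.326810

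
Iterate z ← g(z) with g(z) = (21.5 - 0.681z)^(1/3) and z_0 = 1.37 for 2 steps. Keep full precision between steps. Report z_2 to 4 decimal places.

z_1 = g(1.370000) = 2.739832
z_2 = g(2.739832) = 2.697766

2.6978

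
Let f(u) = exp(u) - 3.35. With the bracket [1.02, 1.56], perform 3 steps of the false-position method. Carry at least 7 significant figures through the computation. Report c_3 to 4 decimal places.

f(1.020000) = -0.576805, f(1.560000) = 1.408821
step 1: c = 1.176865, f(c) = -0.105813 < 0 → new bracket [1.176865, 1.560000]
step 2: c = 1.203631, f(c) = -0.017807 < 0 → new bracket [1.203631, 1.560000]
step 3: c = 1.208079, f(c) = -0.002952 < 0 → new bracket [1.208079, 1.560000]

1.2081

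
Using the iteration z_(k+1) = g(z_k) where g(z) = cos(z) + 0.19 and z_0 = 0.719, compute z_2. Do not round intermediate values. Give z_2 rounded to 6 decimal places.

z_1 = g(0.719000) = 0.942465
z_2 = g(0.942465) = 0.777796

0.777796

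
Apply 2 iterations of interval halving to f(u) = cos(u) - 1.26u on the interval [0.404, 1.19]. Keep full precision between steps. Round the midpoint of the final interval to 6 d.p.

f(0.404000) = 0.410456, f(1.190000) = -1.127740 (opposite signs)
step 1: m = 0.797000, f(m) = -0.305364 < 0 → root in [0.404000, 0.797000]
step 2: m = 0.600500, f(m) = 0.068423 > 0 → root in [0.600500, 0.797000]
Midpoint of [0.600500, 0.797000] = 0.698750

0.698750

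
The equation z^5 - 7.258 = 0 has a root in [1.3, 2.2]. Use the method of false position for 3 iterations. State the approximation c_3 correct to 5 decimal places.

f(1.300000) = -3.545070, f(2.200000) = 44.278320
step 1: c = 1.366716, f(c) = -2.489403 < 0 → new bracket [1.366716, 2.200000]
step 2: c = 1.411070, f(c) = -1.663728 < 0 → new bracket [1.411070, 2.200000]
step 3: c = 1.439640, f(c) = -1.073989 < 0 → new bracket [1.439640, 2.200000]

1.43964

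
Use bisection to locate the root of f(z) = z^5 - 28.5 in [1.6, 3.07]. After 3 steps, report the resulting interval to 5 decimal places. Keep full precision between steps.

[1.78375, 1.96750]

f(1.600000) = -18.014240, f(3.070000) = 244.204232 (opposite signs)
step 1: m = 2.335000, f(m) = 40.911979 > 0 → root in [1.600000, 2.335000]
step 2: m = 1.967500, f(m) = 0.983138 > 0 → root in [1.600000, 1.967500]
step 3: m = 1.783750, f(m) = -10.441988 < 0 → root in [1.783750, 1.967500]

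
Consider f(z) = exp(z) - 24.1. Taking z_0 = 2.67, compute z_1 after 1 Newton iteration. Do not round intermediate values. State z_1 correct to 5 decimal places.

3.33898

f'(z) = exp(z)
z_0 = 2.670000: f = -9.660031, f' = 14.439969 → z_1 = 2.670000 - (-9.660031)/(14.439969) = 3.338979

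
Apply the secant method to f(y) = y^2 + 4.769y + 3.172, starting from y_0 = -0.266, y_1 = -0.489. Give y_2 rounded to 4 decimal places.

Secant update: y_(k+1) = y_k − f(y_k)·(y_k − y_(k-1))/(f(y_k) − f(y_(k-1))).
f(y_0) = 1.974202, f(y_1) = 1.079080
y_2 = -0.489000 - (1.079080)·(-0.489000 - -0.266000)/(1.079080 - (1.974202)) = -0.757829; f(y_2) = 0.132218

-0.7578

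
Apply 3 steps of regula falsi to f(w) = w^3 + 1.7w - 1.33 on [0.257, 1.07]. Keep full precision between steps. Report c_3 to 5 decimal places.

0.62611

f(0.257000) = -0.876125, f(1.070000) = 1.714043
step 1: c = 0.531998, f(c) = -0.275037 < 0 → new bracket [0.531998, 1.070000]
step 2: c = 0.606389, f(c) = -0.076164 < 0 → new bracket [0.606389, 1.070000]
step 3: c = 0.626113, f(c) = -0.020159 < 0 → new bracket [0.626113, 1.070000]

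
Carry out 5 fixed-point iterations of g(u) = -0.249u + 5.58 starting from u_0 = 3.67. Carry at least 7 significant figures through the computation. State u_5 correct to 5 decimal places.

4.46834

u_1 = g(3.670000) = 4.666170
u_2 = g(4.666170) = 4.418124
u_3 = g(4.418124) = 4.479887
u_4 = g(4.479887) = 4.464508
u_5 = g(4.464508) = 4.468337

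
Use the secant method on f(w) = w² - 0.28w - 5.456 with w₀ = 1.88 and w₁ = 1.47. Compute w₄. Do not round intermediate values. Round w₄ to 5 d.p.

Secant update: w_(k+1) = w_k − f(w_k)·(w_k − w_(k-1))/(f(w_k) − f(w_(k-1))).
f(w_0) = -2.448000, f(w_1) = -3.706700
w_2 = 1.470000 - (-3.706700)·(1.470000 - 1.880000)/(-3.706700 - (-2.448000)) = 2.677394; f(w_2) = 0.962769
w_3 = 2.677394 - (0.962769)·(2.677394 - 1.470000)/(0.962769 - (-3.706700)) = 2.428449; f(w_3) = -0.238601
w_4 = 2.428449 - (-0.238601)·(2.428449 - 2.677394)/(-0.238601 - (0.962769)) = 2.477891; f(w_4) = -0.009864

2.47789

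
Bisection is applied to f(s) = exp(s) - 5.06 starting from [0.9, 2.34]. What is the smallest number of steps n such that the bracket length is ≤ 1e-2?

Initial width b − a = 2.34 − 0.9 = 1.440000.
After n steps the width is (b−a)/2^n; need (b−a)/2^n ≤ 1e-2.
So n ≥ log₂(1.440000/1e-2) = log₂(144.0000) ≈ 7.1699.
Hence n = 8.

8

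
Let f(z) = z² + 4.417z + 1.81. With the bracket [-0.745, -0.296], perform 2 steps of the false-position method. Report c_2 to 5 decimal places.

-0.45769

False-position update: c = (a·f(b) − b·f(a))/(f(b) − f(a)); replace the endpoint whose sign matches f(c).
f(-0.745000) = -0.925640, f(-0.296000) = 0.590184
step 1: c = -0.470818, f(c) = -0.047932 < 0 → new bracket [-0.470818, -0.296000]
step 2: c = -0.457686, f(c) = -0.002123 < 0 → new bracket [-0.457686, -0.296000]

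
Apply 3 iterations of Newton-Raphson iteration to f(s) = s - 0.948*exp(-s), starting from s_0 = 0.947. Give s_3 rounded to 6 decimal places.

Newton update: s ← s − f(s)/f'(s).
f'(s) = 1 + 0.948*exp(-s)
s_0 = 0.947000: f = 0.579268, f' = 1.367732 → s_1 = 0.947000 - (0.579268)/(1.367732) = 0.523476
s_1 = 0.523476: f = -0.038175, f' = 1.561650 → s_2 = 0.523476 - (-0.038175)/(1.561650) = 0.547921
s_2 = 0.547921: f = -0.000166, f' = 1.548087 → s_3 = 0.547921 - (-0.000166)/(1.548087) = 0.548028

0.548028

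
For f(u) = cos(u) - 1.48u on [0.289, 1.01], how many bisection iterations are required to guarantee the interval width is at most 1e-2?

Initial width b − a = 1.01 − 0.289 = 0.721000.
After n steps the width is (b−a)/2^n; need (b−a)/2^n ≤ 1e-2.
So n ≥ log₂(0.721000/1e-2) = log₂(72.1000) ≈ 6.1719.
Hence n = 7.

7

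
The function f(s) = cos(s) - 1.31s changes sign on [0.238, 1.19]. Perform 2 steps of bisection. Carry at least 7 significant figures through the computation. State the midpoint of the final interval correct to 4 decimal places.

0.5950

f(0.238000) = 0.660031, f(1.190000) = -1.187240 (opposite signs)
step 1: m = 0.714000, f(m) = -0.179592 < 0 → root in [0.238000, 0.714000]
step 2: m = 0.476000, f(m) = 0.265275 > 0 → root in [0.476000, 0.714000]
Midpoint of [0.476000, 0.714000] = 0.595000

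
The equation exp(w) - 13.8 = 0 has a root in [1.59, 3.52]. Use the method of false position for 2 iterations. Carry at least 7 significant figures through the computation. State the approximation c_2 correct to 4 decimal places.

2.4481

False-position update: c = (a·f(b) − b·f(a))/(f(b) − f(a)); replace the endpoint whose sign matches f(c).
f(1.590000) = -8.896251, f(3.520000) = 19.984428
step 1: c = 2.184507, f(c) = -4.913734 < 0 → new bracket [2.184507, 3.520000]
step 2: c = 2.448071, f(c) = -2.233987 < 0 → new bracket [2.448071, 3.520000]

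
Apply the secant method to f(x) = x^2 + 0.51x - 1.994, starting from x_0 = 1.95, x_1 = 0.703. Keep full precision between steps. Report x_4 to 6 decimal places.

1.178914

f(x_0) = 2.803000, f(x_1) = -1.141261
x_2 = 0.703000 - (-1.141261)·(0.703000 - 1.950000)/(-1.141261 - (2.803000)) = 1.063816; f(x_2) = -0.319749
x_3 = 1.063816 - (-0.319749)·(1.063816 - 0.703000)/(-0.319749 - (-1.141261)) = 1.204253; f(x_3) = 0.070395
x_4 = 1.204253 - (0.070395)·(1.204253 - 1.063816)/(0.070395 - (-0.319749)) = 1.178914; f(x_4) = -0.002917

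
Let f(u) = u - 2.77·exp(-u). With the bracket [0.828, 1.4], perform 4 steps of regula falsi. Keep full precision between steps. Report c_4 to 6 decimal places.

1.009448

f(0.828000) = -0.382275, f(1.400000) = 0.716926
step 1: c = 1.026927, f(c) = 0.034975 > 0 → new bracket [0.828000, 1.026927]
step 2: c = 1.010253, f(c) = 0.001621 > 0 → new bracket [0.828000, 1.010253]
step 3: c = 1.009483, f(c) = 0.000075 > 0 → new bracket [0.828000, 1.009483]
step 4: c = 1.009448, f(c) = 0.000003 > 0 → new bracket [0.828000, 1.009448]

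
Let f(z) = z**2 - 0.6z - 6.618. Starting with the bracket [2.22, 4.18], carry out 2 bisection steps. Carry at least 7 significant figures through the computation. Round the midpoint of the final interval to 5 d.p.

2.95500

f(2.220000) = -3.021600, f(4.180000) = 8.346400 (opposite signs)
step 1: m = 3.200000, f(m) = 1.702000 > 0 → root in [2.220000, 3.200000]
step 2: m = 2.710000, f(m) = -0.899900 < 0 → root in [2.710000, 3.200000]
Midpoint of [2.710000, 3.200000] = 2.955000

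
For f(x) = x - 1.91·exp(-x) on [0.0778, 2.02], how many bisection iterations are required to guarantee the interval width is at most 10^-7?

25

Initial width b − a = 2.02 − 0.0778 = 1.942200.
After n steps the width is (b−a)/2^n; need (b−a)/2^n ≤ 10^-7.
So n ≥ log₂(1.942200/10^-7) = log₂(19422000.0000) ≈ 24.2112.
Hence n = 25.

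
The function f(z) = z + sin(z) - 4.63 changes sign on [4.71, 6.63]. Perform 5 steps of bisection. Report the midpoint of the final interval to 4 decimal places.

5.4000

f(4.710000) = -0.919997, f(6.630000) = 2.339904 (opposite signs)
step 1: m = 5.670000, f(m) = 0.464525 > 0 → root in [4.710000, 5.670000]
step 2: m = 5.190000, f(m) = -0.328096 < 0 → root in [5.190000, 5.670000]
step 3: m = 5.430000, f(m) = 0.046621 > 0 → root in [5.190000, 5.430000]
step 4: m = 5.310000, f(m) = -0.146682 < 0 → root in [5.310000, 5.430000]
step 5: m = 5.370000, f(m) = -0.051455 < 0 → root in [5.370000, 5.430000]
Midpoint of [5.370000, 5.430000] = 5.400000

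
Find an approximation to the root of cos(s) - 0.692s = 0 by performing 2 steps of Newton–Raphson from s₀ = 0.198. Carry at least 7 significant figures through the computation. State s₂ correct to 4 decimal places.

f'(s) = -sin(s) - 0.692
s_0 = 0.198000: f = 0.843446, f' = -0.888709 → s_1 = 0.198000 - (0.843446)/(-0.888709) = 1.147069
s_1 = 1.147069: f = -0.382611, f' = -1.603563 → s_2 = 1.147069 - (-0.382611)/(-1.603563) = 0.908469

0.9085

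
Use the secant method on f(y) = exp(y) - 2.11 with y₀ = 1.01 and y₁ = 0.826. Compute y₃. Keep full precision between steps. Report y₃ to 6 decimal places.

0.747073

f(y_0) = 0.635601, f(y_1) = 0.174164
y_2 = 0.826000 - (0.174164)·(0.826000 - 1.010000)/(0.174164 - (0.635601)) = 0.756551; f(y_2) = 0.020915
y_3 = 0.756551 - (0.020915)·(0.756551 - 0.826000)/(0.020915 - (0.174164)) = 0.747073; f(y_3) = 0.000813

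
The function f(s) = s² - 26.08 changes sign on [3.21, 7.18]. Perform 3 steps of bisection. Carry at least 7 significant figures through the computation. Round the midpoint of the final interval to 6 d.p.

f(3.210000) = -15.775900, f(7.180000) = 25.472400 (opposite signs)
step 1: m = 5.195000, f(m) = 0.908025 > 0 → root in [3.210000, 5.195000]
step 2: m = 4.202500, f(m) = -8.418994 < 0 → root in [4.202500, 5.195000]
step 3: m = 4.698750, f(m) = -4.001748 < 0 → root in [4.698750, 5.195000]
Midpoint of [4.698750, 5.195000] = 4.946875

4.946875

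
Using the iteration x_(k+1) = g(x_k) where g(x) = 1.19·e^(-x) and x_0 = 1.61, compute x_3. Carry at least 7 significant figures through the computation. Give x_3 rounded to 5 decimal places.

0.46574

x_1 = g(1.610000) = 0.237866
x_2 = g(0.237866) = 0.938087
x_3 = g(0.938087) = 0.465737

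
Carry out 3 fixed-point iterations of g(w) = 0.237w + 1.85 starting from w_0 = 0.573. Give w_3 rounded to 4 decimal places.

w_1 = g(0.573000) = 1.985801
w_2 = g(1.985801) = 2.320635
w_3 = g(2.320635) = 2.399990

2.4000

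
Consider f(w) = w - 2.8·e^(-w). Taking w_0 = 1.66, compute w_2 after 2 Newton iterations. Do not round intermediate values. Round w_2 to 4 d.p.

1.0128

f'(w) = 1 + 2.8·e^(-w)
w_0 = 1.660000: f = 1.127611, f' = 1.532389 → w_1 = 1.660000 - (1.127611)/(1.532389) = 0.924148
w_1 = 0.924148: f = -0.187085, f' = 2.111234 → w_2 = 0.924148 - (-0.187085)/(2.111234) = 1.012763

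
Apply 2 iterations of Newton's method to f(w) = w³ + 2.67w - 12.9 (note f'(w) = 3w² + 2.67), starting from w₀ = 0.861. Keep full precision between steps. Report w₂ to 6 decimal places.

w_0 = 0.861000: f = -9.962853, f' = 4.893963 → w_1 = 0.861000 - (-9.962853)/(4.893963) = 2.896743
w_1 = 2.896743: f = 19.141232, f' = 27.843366 → w_2 = 2.896743 - (19.141232)/(27.843366) = 2.209282

2.209282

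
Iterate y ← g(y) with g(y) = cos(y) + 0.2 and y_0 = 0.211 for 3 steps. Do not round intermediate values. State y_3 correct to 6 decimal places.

y_1 = g(0.211000) = 1.177822
y_2 = g(1.177822) = 0.582938
y_3 = g(0.582938) = 1.034849

1.034849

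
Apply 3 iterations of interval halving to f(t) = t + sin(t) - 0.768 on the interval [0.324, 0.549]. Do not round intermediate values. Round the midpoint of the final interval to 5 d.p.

0.39431

f(0.324000) = -0.125639, f(0.549000) = 0.302834 (opposite signs)
step 1: m = 0.436500, f(m) = 0.091270 > 0 → root in [0.324000, 0.436500]
step 2: m = 0.380250, f(m) = -0.016597 < 0 → root in [0.380250, 0.436500]
step 3: m = 0.408375, f(m) = 0.037493 > 0 → root in [0.380250, 0.408375]
Midpoint of [0.380250, 0.408375] = 0.394312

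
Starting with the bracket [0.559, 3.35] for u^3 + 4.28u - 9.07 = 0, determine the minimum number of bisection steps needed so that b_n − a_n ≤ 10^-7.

Initial width b − a = 3.35 − 0.559 = 2.791000.
After n steps the width is (b−a)/2^n; need (b−a)/2^n ≤ 10^-7.
So n ≥ log₂(2.791000/10^-7) = log₂(27910000.0000) ≈ 24.7343.
Hence n = 25.

25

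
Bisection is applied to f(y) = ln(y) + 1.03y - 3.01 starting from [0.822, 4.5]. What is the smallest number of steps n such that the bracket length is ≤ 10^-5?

19

Initial width b − a = 4.5 − 0.822 = 3.678000.
After n steps the width is (b−a)/2^n; need (b−a)/2^n ≤ 10^-5.
So n ≥ log₂(3.678000/10^-5) = log₂(367800.0000) ≈ 18.4886.
Hence n = 19.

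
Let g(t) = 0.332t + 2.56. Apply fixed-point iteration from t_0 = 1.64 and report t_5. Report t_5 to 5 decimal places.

3.82349

t_1 = g(1.640000) = 3.104480
t_2 = g(3.104480) = 3.590687
t_3 = g(3.590687) = 3.752108
t_4 = g(3.752108) = 3.805700
t_5 = g(3.805700) = 3.823492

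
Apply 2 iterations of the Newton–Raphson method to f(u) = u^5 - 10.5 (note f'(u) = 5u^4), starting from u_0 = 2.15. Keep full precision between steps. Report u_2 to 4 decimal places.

u_0 = 2.150000: f = 35.440138, f' = 106.837531 → u_1 = 2.150000 - (35.440138)/(106.837531) = 1.818280
u_1 = 1.818280: f = 9.374851, f' = 54.652888 → u_2 = 1.818280 - (9.374851)/(54.652888) = 1.646746

1.6467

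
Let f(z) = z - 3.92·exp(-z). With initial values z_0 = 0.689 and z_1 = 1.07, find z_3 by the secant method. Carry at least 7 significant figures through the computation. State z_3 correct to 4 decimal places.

1.1906

f(z_0) = -1.279145, f(z_1) = -0.274593
z_2 = 1.070000 - (-0.274593)·(1.070000 - 0.689000)/(-0.274593 - (-1.279145)) = 1.174146; f(z_2) = -0.037459
z_3 = 1.174146 - (-0.037459)·(1.174146 - 1.070000)/(-0.037459 - (-0.274593)) = 1.190597; f(z_3) = -0.001238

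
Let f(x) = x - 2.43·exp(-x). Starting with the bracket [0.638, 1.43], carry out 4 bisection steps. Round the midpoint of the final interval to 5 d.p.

0.95975

f(0.638000) = -0.645886, f(1.430000) = 0.848479 (opposite signs)
step 1: m = 1.034000, f(m) = 0.169936 > 0 → root in [0.638000, 1.034000]
step 2: m = 0.836000, f(m) = -0.217261 < 0 → root in [0.836000, 1.034000]
step 3: m = 0.935000, f(m) = -0.018984 < 0 → root in [0.935000, 1.034000]
step 4: m = 0.984500, f(m) = 0.076589 > 0 → root in [0.935000, 0.984500]
Midpoint of [0.935000, 0.984500] = 0.959750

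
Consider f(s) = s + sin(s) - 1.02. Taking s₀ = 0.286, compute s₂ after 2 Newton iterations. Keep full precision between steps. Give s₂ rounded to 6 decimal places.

f'(s) = 1 + cos(s)
s_0 = 0.286000: f = -0.451883, f' = 1.959380 → s_1 = 0.286000 - (-0.451883)/(1.959380) = 0.516626
s_1 = 0.516626: f = -0.009426, f' = 1.869491 → s_2 = 0.516626 - (-0.009426)/(1.869491) = 0.521667

0.521667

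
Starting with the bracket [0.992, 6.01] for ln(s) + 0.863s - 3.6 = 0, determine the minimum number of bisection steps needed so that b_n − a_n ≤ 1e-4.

Initial width b − a = 6.01 − 0.992 = 5.018000.
After n steps the width is (b−a)/2^n; need (b−a)/2^n ≤ 1e-4.
So n ≥ log₂(5.018000/1e-4) = log₂(50180.0000) ≈ 15.6148.
Hence n = 16.

16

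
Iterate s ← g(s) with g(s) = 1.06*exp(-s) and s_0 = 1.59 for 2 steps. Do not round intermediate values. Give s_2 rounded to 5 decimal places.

s_1 = g(1.590000) = 0.216161
s_2 = g(0.216161) = 0.853942

0.85394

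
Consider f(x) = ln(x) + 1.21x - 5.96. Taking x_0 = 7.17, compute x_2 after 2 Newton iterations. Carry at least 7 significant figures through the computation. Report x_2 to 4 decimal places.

f'(x) = 1/x + 1.21
x_0 = 7.170000: f = 4.685606, f' = 1.349470 → x_1 = 7.170000 - (4.685606)/(1.349470) = 3.697818
x_1 = 3.697818: f = -0.177897, f' = 1.480430 → x_2 = 3.697818 - (-0.177897)/(1.480430) = 3.817984

3.8180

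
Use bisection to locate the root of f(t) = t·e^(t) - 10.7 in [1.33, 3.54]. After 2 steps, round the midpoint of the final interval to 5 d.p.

f(1.330000) = -5.671212, f(3.540000) = 111.312894 (opposite signs)
step 1: m = 2.435000, f(m) = 17.097519 > 0 → root in [1.330000, 2.435000]
step 2: m = 1.882500, f(m) = 1.667854 > 0 → root in [1.330000, 1.882500]
Midpoint of [1.330000, 1.882500] = 1.606250

1.60625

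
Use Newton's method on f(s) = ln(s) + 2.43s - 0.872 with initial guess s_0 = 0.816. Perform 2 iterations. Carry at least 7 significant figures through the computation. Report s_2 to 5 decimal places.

f'(s) = 1/s + 2.43
s_0 = 0.816000: f = 0.907539, f' = 3.655490 → s_1 = 0.816000 - (0.907539)/(3.655490) = 0.567733
s_1 = 0.567733: f = -0.058515, f' = 4.191393 → s_2 = 0.567733 - (-0.058515)/(4.191393) = 0.581693

0.58169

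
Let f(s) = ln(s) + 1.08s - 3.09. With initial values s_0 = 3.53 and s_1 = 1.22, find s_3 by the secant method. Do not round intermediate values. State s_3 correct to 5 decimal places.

2.15918

f(s_0) = 1.983698, f(s_1) = -1.573549
s_2 = 1.220000 - (-1.573549)·(1.220000 - 3.530000)/(-1.573549 - (1.983698)) = 2.241829; f(s_2) = 0.138468
s_3 = 2.241829 - (0.138468)·(2.241829 - 1.220000)/(0.138468 - (-1.573549)) = 2.159184; f(s_3) = 0.011649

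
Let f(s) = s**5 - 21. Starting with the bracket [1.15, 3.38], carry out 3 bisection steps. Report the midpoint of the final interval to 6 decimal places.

f(1.150000) = -18.988643, f(3.380000) = 420.147174 (opposite signs)
step 1: m = 2.265000, f(m) = 38.613007 > 0 → root in [1.150000, 2.265000]
step 2: m = 1.707500, f(m) = -6.485450 < 0 → root in [1.707500, 2.265000]
step 3: m = 1.986250, f(m) = 9.915021 > 0 → root in [1.707500, 1.986250]
Midpoint of [1.707500, 1.986250] = 1.846875

1.846875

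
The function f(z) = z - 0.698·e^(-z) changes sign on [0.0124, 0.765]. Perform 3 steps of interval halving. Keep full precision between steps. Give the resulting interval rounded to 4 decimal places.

[0.3887, 0.4828]

f(0.012400) = -0.676998, f(0.765000) = 0.440197 (opposite signs)
step 1: m = 0.388700, f(m) = -0.084500 < 0 → root in [0.388700, 0.765000]
step 2: m = 0.576850, f(m) = 0.184808 > 0 → root in [0.388700, 0.576850]
step 3: m = 0.482775, f(m) = 0.052061 > 0 → root in [0.388700, 0.482775]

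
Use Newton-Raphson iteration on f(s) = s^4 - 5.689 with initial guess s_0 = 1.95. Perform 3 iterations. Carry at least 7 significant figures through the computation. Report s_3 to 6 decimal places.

f'(s) = 4s^3
s_0 = 1.950000: f = 8.770006, f' = 29.659500 → s_1 = 1.950000 - (8.770006)/(29.659500) = 1.654310
s_1 = 1.654310: f = 1.800761, f' = 18.109688 → s_2 = 1.654310 - (1.800761)/(18.109688) = 1.554874
s_2 = 1.554874: f = 0.155951, f' = 15.036461 → s_3 = 1.554874 - (0.155951)/(15.036461) = 1.544503

1.544503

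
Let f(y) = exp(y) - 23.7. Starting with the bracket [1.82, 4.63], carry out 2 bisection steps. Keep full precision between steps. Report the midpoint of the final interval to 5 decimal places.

2.87375

f(1.820000) = -17.528142, f(4.630000) = 78.814064 (opposite signs)
step 1: m = 3.225000, f(m) = 1.453574 > 0 → root in [1.820000, 3.225000]
step 2: m = 2.522500, f(m) = -11.240293 < 0 → root in [2.522500, 3.225000]
Midpoint of [2.522500, 3.225000] = 2.873750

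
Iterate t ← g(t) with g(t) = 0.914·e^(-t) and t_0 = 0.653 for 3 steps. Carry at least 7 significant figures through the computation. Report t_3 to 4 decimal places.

t_1 = g(0.653000) = 0.475721
t_2 = g(0.475721) = 0.567994
t_3 = g(0.567994) = 0.517928

0.5179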